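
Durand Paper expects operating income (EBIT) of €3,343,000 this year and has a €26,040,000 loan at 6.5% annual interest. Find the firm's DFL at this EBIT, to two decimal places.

Annual interest charges come to €1,692,600.00.
DFL = EBIT ÷ (EBIT − I) = €3,343,000 ÷ (€3,343,000 − €1,692,600.00) = €3,343,000 ÷ €1,650,400.00 = 2.0256.

2.03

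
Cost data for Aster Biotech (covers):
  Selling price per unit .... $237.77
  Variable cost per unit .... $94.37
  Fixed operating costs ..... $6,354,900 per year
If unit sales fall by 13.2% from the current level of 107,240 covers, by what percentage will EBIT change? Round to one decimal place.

Contribution at this volume is 107,240 × $143.40 = $15,378,216.00.
Subtracting fixed costs: EBIT = $15,378,216.00 − $6,354,900 = $9,023,316.00.
DOL = contribution ÷ EBIT = $15,378,216.00 ÷ $9,023,316.00 = 1.7043.
%ΔEBIT = DOL × %ΔSales = 1.7043 × -13.2% = -22.5%.

-22.5%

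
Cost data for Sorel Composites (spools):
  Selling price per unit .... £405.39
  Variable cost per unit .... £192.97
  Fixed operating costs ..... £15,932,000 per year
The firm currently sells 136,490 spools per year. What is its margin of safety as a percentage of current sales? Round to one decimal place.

45.0%

Contribution margin per unit = £405.39 − £192.97 = £212.42. Break-even units = £15,932,000 ÷ £212.42 = 75,002.35; break-even revenue = 75,002.35 × £405.39 = £30,405,204.22.
Actual sales revenue = 136,490 × £405.39 = £55,331,681.10.
Margin of safety = (£55,331,681.10 − £30,405,204.22) ÷ £55,331,681.10 = 45.0%.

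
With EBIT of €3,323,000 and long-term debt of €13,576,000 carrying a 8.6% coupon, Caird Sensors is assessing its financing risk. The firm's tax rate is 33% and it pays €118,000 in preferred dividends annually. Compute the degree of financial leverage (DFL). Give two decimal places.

Annual interest charges come to €1,167,536.00.
Preferred dividends grossed up pre-tax: €118,000 / (1 − 0.33) = €176,119.40.
DFL = EBIT ÷ [EBIT − I − D_p/(1−t)] = €3,323,000 ÷ [€3,323,000 − €1,167,536.00 − €176,119.40] = €3,323,000 ÷ €1,979,344.60 = 1.6788.

1.68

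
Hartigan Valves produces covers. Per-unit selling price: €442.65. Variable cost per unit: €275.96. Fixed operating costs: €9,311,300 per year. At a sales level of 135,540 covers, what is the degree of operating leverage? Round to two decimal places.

1.70

Contribution at this volume is 135,540 × €166.69 = €22,593,162.60.
Subtracting fixed costs: EBIT = €22,593,162.60 − €9,311,300 = €13,281,862.60.
So DOL = total CM / EBIT = €22,593,162.60 / €13,281,862.60 = 1.7011.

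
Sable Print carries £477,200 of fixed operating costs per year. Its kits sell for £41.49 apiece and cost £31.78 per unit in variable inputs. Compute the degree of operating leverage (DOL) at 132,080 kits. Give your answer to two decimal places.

Total contribution margin = 132,080 × £9.71 = £1,282,496.80.
Subtracting fixed costs: EBIT = £1,282,496.80 − £477,200 = £805,296.80.
Degree of operating leverage = £1,282,496.80 / £805,296.80 = 1.5926.

1.59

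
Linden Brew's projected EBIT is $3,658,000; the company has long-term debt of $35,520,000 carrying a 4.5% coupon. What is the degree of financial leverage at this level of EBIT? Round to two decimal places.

1.78

Annual interest charges come to $1,598,400.00.
DFL = EBIT ÷ (EBIT − I) = $3,658,000 ÷ ($3,658,000 − $1,598,400.00) = $3,658,000 ÷ $2,059,600.00 = 1.7761.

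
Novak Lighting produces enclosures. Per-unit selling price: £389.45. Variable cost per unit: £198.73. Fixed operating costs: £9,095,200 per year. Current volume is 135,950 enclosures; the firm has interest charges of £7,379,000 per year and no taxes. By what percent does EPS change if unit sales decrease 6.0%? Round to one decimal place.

Contribution at this volume is 135,950 × £190.72 = £25,928,384.00.
Operating income = contribution − fixed costs = £25,928,384.00 − £9,095,200 = £16,833,184.00.
Interest = £7,379,000.00, so EBIT − I = £9,454,184.00.
DCL = total CM / (EBIT − I) = £25,928,384.00 / £9,454,184.00 = 2.7425.
EPS therefore changes by 2.7425 × (-6.0%) = -16.5%.

-16.5%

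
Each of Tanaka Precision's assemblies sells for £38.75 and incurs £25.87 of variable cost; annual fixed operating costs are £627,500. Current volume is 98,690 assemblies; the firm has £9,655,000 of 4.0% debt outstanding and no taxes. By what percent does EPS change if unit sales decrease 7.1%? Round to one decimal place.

Contribution at this volume is 98,690 × £12.88 = £1,271,127.20.
EBIT = £1,271,127.20 − £627,500 = £643,627.20.
After interest of £386,200.00, pre-tax earnings = £257,427.20.
Degree of combined leverage = contribution ÷ (EBIT − I) = £1,271,127.20 ÷ £257,427.20 = 4.9378.
EPS therefore changes by 4.9378 × (-7.1%) = -35.1%.

-35.1%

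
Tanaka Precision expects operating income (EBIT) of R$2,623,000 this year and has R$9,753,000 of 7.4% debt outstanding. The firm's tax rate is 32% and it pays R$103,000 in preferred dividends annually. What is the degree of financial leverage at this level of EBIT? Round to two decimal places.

1.50

Interest = R$721,722.00.
Pre-tax preferred-dividend burden = R$103,000 ÷ (1 − 0.32) = R$151,470.59.
DFL = EBIT ÷ [EBIT − I − D_p/(1−t)] = R$2,623,000 ÷ [R$2,623,000 − R$721,722.00 − R$151,470.59] = R$2,623,000 ÷ R$1,749,807.41 = 1.4990.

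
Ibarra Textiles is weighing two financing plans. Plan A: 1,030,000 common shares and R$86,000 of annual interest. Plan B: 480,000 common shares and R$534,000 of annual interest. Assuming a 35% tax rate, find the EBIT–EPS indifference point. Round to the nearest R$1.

R$924,982

At indifference, (EBIT − 86,000)(1 − t)/1,030,000 = (EBIT − 534,000)(1 − t)/480,000.
The (1 − t) factor cancels: (EBIT − 86,000) × 480,000 = (EBIT − 534,000) × 1,030,000.
Solving, EBIT = (534,000·1,030,000 − 86,000·480,000) / (1,030,000 − 480,000) = 508,740,000,000 / 550,000 = 924,981.82.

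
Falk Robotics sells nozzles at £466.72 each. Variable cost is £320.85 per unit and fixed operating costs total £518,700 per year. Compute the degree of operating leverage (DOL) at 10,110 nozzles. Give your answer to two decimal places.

At 10,110 units, contribution = 10,110 × £145.87 = £1,474,745.70.
Subtracting fixed costs: EBIT = £1,474,745.70 − £518,700 = £956,045.70.
DOL = contribution ÷ EBIT = £1,474,745.70 ÷ £956,045.70 = 1.5425.

1.54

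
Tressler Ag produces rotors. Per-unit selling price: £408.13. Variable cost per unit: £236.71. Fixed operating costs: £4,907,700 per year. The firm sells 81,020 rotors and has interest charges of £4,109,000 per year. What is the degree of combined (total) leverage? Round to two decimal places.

Total contribution margin = 81,020 × £171.42 = £13,888,448.40.
Operating income = contribution − fixed costs = £13,888,448.40 − £4,907,700 = £8,980,748.40. Interest = £4,109,000.00, so EBIT − I = £4,871,748.40.
DCL = contribution ÷ (EBIT − I) = £13,888,448.40 ÷ £4,871,748.40 = 2.8508.

2.85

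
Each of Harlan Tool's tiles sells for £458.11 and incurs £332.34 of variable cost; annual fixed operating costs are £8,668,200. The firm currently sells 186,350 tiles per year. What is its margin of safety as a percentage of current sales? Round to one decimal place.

Each unit contributes £458.11 − £332.34 = £125.77. Break-even units = £8,668,200 ÷ £125.77 = 68,921.05; break-even revenue = 68,921.05 × £458.11 = £31,573,420.55.
Current sales = 186,350 × £458.11 = £85,368,798.50.
Margin of safety = (£85,368,798.50 − £31,573,420.55) ÷ £85,368,798.50 = 63.0%.

63.0%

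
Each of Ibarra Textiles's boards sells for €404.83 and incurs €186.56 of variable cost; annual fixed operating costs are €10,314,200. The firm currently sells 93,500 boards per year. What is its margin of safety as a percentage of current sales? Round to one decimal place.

Unit CM = price − variable cost = €404.83 − €186.56 = €218.27. Break-even units = €10,314,200 ÷ €218.27 = 47,254.32; break-even revenue = 47,254.32 × €404.83 = €19,129,965.57.
Current sales = 93,500 × €404.83 = €37,851,605.00.
Margin of safety = (€37,851,605.00 − €19,129,965.57) ÷ €37,851,605.00 = 49.5%.

49.5%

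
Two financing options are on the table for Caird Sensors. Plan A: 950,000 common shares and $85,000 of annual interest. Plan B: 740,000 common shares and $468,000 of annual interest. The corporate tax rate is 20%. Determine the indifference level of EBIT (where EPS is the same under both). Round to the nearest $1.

Set EPS_A = EPS_B: (EBIT − $85,000)(1 − 0.20) ÷ 950,000 = (EBIT − $468,000)(1 − 0.20) ÷ 740,000.
Cancelling (1 − t) and cross-multiplying: 740,000·(EBIT − 85,000) = 950,000·(EBIT − 468,000).
EBIT × (950,000 − 740,000) = 468,000 × 950,000 − 85,000 × 740,000 = 381,700,000,000, so EBIT = 381,700,000,000 ÷ 210,000 = 1,817,619.05.

$1,817,619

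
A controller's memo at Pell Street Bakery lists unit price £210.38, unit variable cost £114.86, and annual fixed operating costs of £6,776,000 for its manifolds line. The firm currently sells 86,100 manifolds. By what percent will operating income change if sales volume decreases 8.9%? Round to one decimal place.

At 86,100 units, contribution = 86,100 × £95.52 = £8,224,272.00.
EBIT = £8,224,272.00 − £6,776,000 = £1,448,272.00.
So DOL = total CM / EBIT = £8,224,272.00 / £1,448,272.00 = 5.6787.
%ΔEBIT = DOL × %ΔSales = 5.6787 × -8.9% = -50.5%.

-50.5%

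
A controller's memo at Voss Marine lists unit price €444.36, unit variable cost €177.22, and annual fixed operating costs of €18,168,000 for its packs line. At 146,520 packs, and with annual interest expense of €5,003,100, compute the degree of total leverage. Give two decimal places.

At 146,520 units, contribution = 146,520 × €267.14 = €39,141,352.80.
Subtracting fixed costs: EBIT = €39,141,352.80 − €18,168,000 = €20,973,352.80. Interest = €5,003,100.00, so EBIT − I = €15,970,252.80.
DCL = contribution ÷ (EBIT − I) = €39,141,352.80 ÷ €15,970,252.80 = 2.4509.

2.45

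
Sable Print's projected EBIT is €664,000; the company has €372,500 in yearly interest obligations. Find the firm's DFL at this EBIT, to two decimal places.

Annual interest charges come to €372,500.00.
DFL = EBIT ÷ (EBIT − I) = €664,000 ÷ (€664,000 − €372,500.00) = €664,000 ÷ €291,500.00 = 2.2779.

2.28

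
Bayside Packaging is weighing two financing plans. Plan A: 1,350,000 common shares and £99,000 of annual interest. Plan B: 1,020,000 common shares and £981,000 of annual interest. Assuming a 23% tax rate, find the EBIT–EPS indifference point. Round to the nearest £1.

Set EPS_A = EPS_B: (EBIT − £99,000)(1 − 0.23) ÷ 1,350,000 = (EBIT − £981,000)(1 − 0.23) ÷ 1,020,000.
The (1 − t) factor cancels: (EBIT − 99,000) × 1,020,000 = (EBIT − 981,000) × 1,350,000.
Solving, EBIT = (981,000·1,350,000 − 99,000·1,020,000) / (1,350,000 − 1,020,000) = 1,223,370,000,000 / 330,000 = 3,707,181.82.

£3,707,182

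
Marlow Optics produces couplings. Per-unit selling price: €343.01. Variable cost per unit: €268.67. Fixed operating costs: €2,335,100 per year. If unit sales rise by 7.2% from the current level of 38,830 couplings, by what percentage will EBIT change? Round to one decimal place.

+37.7%

Contribution at this volume is 38,830 × €74.34 = €2,886,622.20.
Operating income = contribution − fixed costs = €2,886,622.20 − €2,335,100 = €551,522.20.
So DOL = total CM / EBIT = €2,886,622.20 / €551,522.20 = 5.2339.
Operating income changes by 5.2339 × +7.2% = +37.7%.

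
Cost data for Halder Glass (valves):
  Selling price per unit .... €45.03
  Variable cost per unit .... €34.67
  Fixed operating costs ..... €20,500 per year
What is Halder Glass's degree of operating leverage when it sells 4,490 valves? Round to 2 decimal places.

Total contribution margin = 4,490 × €10.36 = €46,516.40.
Subtracting fixed costs: EBIT = €46,516.40 − €20,500 = €26,016.40.
So DOL = total CM / EBIT = €46,516.40 / €26,016.40 = 1.7880.

1.79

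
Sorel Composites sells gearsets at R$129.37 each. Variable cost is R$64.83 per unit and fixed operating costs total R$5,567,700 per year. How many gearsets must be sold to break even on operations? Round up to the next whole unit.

Unit CM = price − variable cost = R$129.37 − R$64.83 = R$64.54.
Break-even volume = fixed costs ÷ CM per unit = R$5,567,700 ÷ R$64.54 = 86,267.43, so 86,268 gearsets.

86,268 gearsets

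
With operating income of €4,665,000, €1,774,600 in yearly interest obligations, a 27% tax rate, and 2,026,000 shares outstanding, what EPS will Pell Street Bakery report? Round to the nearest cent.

Interest = €1,774,600.00, so EBT = €4,665,000 − €1,774,600.00 = €2,890,400.00.
Net income = €2,890,400.00 × (1 − 0.27) = €2,109,992.00.
Per share: €2,109,992.00 / 2,026,000 shares = €1.04.

€1.04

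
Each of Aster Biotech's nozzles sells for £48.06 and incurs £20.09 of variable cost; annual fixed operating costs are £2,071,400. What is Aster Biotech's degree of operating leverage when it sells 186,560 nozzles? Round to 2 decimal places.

At 186,560 units, contribution = 186,560 × £27.97 = £5,218,083.20.
Operating income = contribution − fixed costs = £5,218,083.20 − £2,071,400 = £3,146,683.20.
DOL = contribution ÷ EBIT = £5,218,083.20 ÷ £3,146,683.20 = 1.6583.

1.66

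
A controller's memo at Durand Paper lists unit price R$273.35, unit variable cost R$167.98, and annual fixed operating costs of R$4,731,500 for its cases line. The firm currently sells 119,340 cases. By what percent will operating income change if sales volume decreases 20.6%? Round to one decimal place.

-33.0%

Total contribution margin = 119,340 × R$105.37 = R$12,574,855.80.
Operating income = contribution − fixed costs = R$12,574,855.80 − R$4,731,500 = R$7,843,355.80.
So DOL = total CM / EBIT = R$12,574,855.80 / R$7,843,355.80 = 1.6032.
So EBIT moves 1.6032 × (-20.6%) = -33.0%.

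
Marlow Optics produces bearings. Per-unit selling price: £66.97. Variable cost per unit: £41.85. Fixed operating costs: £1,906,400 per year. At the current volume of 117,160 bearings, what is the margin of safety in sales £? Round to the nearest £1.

£2,763,737

Each unit contributes £66.97 − £41.85 = £25.12. Break-even units = £1,906,400 ÷ £25.12 = 75,891.72; break-even revenue = 75,891.72 × £66.97 = £5,082,468.47.
Current sales = 117,160 × £66.97 = £7,846,205.20.
Margin of safety = £7,846,205.20 − £5,082,468.47 = £2,763,737.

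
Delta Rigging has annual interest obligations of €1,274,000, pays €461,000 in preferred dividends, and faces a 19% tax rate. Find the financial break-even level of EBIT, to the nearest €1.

Grossing the preferred dividend up to pre-tax terms: €461,000 / (1 − 0.19) = €569,135.80.
EPS = 0 when EBIT covers interest plus the pre-tax preferred burden: €1,274,000 + €569,135.80 = €1,843,135.80.

€1,843,136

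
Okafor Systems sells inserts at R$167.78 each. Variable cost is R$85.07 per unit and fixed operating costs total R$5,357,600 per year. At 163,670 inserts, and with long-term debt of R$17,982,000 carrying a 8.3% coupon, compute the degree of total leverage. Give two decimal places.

2.02

At 163,670 units, contribution = 163,670 × R$82.71 = R$13,537,145.70.
EBIT = R$13,537,145.70 − R$5,357,600 = R$8,179,545.70. Interest = R$1,492,506.00.
DOL = R$13,537,145.70 ÷ R$8,179,545.70 = 1.6550; DFL = R$8,179,545.70 ÷ R$6,687,039.70 = 1.2232.
DCL = DOL × DFL = 1.6550 × 1.2232 = 2.0244.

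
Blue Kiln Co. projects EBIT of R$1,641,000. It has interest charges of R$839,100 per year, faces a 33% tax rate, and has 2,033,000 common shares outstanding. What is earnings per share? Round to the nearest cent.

Pre-tax income = R$1,641,000 − R$839,100.00 = R$801,900.00.
Net income = R$801,900.00 × (1 − 0.33) = R$537,273.00.
EPS = R$537,273.00 ÷ 2,033,000 = R$0.26.

R$0.26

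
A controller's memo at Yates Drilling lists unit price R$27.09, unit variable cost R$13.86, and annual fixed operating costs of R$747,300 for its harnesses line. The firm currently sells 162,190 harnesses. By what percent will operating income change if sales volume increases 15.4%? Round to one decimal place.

Total contribution margin = 162,190 × R$13.23 = R$2,145,773.70.
Subtracting fixed costs: EBIT = R$2,145,773.70 − R$747,300 = R$1,398,473.70.
Degree of operating leverage = R$2,145,773.70 / R$1,398,473.70 = 1.5344.
So EBIT moves 1.5344 × (+15.4%) = +23.6%.

+23.6%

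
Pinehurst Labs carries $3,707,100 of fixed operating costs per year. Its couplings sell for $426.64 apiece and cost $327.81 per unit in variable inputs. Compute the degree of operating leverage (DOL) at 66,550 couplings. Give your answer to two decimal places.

Total contribution margin = 66,550 × $98.83 = $6,577,136.50.
Subtracting fixed costs: EBIT = $6,577,136.50 − $3,707,100 = $2,870,036.50.
DOL = contribution ÷ EBIT = $6,577,136.50 ÷ $2,870,036.50 = 2.2917.

2.29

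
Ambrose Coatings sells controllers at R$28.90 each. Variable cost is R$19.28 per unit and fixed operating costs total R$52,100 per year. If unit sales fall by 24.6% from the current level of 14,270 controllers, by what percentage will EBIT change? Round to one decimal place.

Total contribution margin = 14,270 × R$9.62 = R$137,277.40.
Subtracting fixed costs: EBIT = R$137,277.40 − R$52,100 = R$85,177.40.
DOL = contribution ÷ EBIT = R$137,277.40 ÷ R$85,177.40 = 1.6117.
So EBIT moves 1.6117 × (-24.6%) = -39.6%.

-39.6%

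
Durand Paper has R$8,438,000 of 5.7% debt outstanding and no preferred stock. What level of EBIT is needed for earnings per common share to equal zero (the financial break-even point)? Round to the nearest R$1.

R$480,966

Annual interest = 5.7% × R$8,438,000 = R$480,966.00.
With no preferred dividends, EPS = 0 when EBIT exactly covers interest, so the financial break-even EBIT is R$480,966.00.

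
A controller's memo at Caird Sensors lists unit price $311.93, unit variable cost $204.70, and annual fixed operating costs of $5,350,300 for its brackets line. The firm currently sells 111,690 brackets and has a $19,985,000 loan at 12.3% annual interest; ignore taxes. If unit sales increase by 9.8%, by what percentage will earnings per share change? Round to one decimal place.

Contribution at this volume is 111,690 × $107.23 = $11,976,518.70.
Subtracting fixed costs: EBIT = $11,976,518.70 − $5,350,300 = $6,626,218.70.
After interest of $2,458,155.00, pre-tax earnings = $4,168,063.70.
DCL = total CM / (EBIT − I) = $11,976,518.70 / $4,168,063.70 = 2.8734.
%ΔEPS = DCL × %ΔSales = 2.8734 × +9.8% = +28.2%.

+28.2%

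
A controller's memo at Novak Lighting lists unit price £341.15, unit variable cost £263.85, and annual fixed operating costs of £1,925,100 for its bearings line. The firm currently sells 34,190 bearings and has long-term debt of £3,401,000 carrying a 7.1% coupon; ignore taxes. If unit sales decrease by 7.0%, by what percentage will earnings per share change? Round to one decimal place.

Contribution at this volume is 34,190 × £77.30 = £2,642,887.00.
Operating income = contribution − fixed costs = £2,642,887.00 − £1,925,100 = £717,787.00.
Interest = £241,471.00, so EBIT − I = £476,316.00.
DCL = total CM / (EBIT − I) = £2,642,887.00 / £476,316.00 = 5.5486.
EPS therefore changes by 5.5486 × (-7.0%) = -38.8%.

-38.8%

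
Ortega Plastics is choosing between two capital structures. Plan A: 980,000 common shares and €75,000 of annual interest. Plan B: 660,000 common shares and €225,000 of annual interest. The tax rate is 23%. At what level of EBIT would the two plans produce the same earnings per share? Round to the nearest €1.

At indifference, (EBIT − 75,000)(1 − t)/980,000 = (EBIT − 225,000)(1 − t)/660,000.
The (1 − t) factor cancels: (EBIT − 75,000) × 660,000 = (EBIT − 225,000) × 980,000.
Solving, EBIT = (225,000·980,000 − 75,000·660,000) / (980,000 − 660,000) = 171,000,000,000 / 320,000 = 534,375.00.

€534,375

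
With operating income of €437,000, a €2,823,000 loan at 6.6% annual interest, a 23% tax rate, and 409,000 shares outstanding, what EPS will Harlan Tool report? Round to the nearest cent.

Interest = €186,318.00, so EBT = €437,000 − €186,318.00 = €250,682.00.
After tax at 23%: net income = €250,682.00 × 0.77 = €193,025.14.
Per share: €193,025.14 / 409,000 shares = €0.47.

€0.47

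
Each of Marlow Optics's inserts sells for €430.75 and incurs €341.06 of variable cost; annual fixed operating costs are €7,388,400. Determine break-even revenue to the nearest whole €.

CM per unit = €430.75 − €341.06 = €89.69; CM ratio = €89.69 / €430.75 = 0.2082.
Break-even revenue = fixed costs × price ÷ CM = €7,388,400 × €430.75 ÷ €89.69 = €35,483,926.

€35,483,926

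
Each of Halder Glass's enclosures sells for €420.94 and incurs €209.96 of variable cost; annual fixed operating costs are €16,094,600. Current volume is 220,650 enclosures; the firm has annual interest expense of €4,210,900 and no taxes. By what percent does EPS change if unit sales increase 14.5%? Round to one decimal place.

Contribution at this volume is 220,650 × €210.98 = €46,552,737.00.
EBIT = €46,552,737.00 − €16,094,600 = €30,458,137.00.
After interest of €4,210,900.00, pre-tax earnings = €26,247,237.00.
Degree of combined leverage = contribution ÷ (EBIT − I) = €46,552,737.00 ÷ €26,247,237.00 = 1.7736.
%ΔEPS = DCL × %ΔSales = 1.7736 × +14.5% = +25.7%.

+25.7%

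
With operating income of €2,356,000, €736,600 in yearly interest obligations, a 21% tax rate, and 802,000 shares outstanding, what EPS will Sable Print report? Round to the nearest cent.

Interest = €736,600.00, so EBT = €2,356,000 − €736,600.00 = €1,619,400.00.
Net income = €1,619,400.00 × (1 − 0.21) = €1,279,326.00.
Per share: €1,279,326.00 / 802,000 shares = €1.60.

€1.60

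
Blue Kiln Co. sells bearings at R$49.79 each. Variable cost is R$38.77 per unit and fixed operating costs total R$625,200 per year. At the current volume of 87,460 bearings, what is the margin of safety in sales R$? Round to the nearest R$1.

R$1,529,887

Unit CM = price − variable cost = R$49.79 − R$38.77 = R$11.02. Break-even units = R$625,200 ÷ R$11.02 = 56,733.21; break-even revenue = 56,733.21 × R$49.79 = R$2,824,746.64.
Actual sales revenue = 87,460 × R$49.79 = R$4,354,633.40.
Margin of safety = R$4,354,633.40 − R$2,824,746.64 = R$1,529,887.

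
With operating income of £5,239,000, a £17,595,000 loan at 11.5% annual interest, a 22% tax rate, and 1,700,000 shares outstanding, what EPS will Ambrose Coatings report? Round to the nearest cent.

Pre-tax income = £5,239,000 − £2,023,425.00 = £3,215,575.00.
After tax at 22%: net income = £3,215,575.00 × 0.78 = £2,508,148.50.
EPS = £2,508,148.50 ÷ 1,700,000 = £1.48.

£1.48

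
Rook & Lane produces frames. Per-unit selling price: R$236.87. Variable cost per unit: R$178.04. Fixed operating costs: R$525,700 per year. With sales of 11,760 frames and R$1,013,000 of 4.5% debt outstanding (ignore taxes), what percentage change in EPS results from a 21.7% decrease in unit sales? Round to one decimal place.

At 11,760 units, contribution = 11,760 × R$58.83 = R$691,840.80.
Subtracting fixed costs: EBIT = R$691,840.80 − R$525,700 = R$166,140.80.
After interest of R$45,585.00, pre-tax earnings = R$120,555.80.
DCL = total CM / (EBIT − I) = R$691,840.80 / R$120,555.80 = 5.7388.
%ΔEPS = DCL × %ΔSales = 5.7388 × -21.7% = -124.5%.

-124.5%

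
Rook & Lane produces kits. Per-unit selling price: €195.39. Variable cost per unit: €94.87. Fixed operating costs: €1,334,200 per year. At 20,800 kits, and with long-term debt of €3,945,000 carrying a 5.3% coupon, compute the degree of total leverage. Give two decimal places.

3.82

Contribution at this volume is 20,800 × €100.52 = €2,090,816.00.
Subtracting fixed costs: EBIT = €2,090,816.00 − €1,334,200 = €756,616.00. Interest = €209,085.00, so EBIT − I = €547,531.00.
DCL = contribution ÷ (EBIT − I) = €2,090,816.00 ÷ €547,531.00 = 3.8186.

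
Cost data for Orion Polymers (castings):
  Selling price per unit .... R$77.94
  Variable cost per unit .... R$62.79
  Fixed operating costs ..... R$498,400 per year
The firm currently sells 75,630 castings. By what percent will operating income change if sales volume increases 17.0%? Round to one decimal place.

+30.1%

Total contribution margin = 75,630 × R$15.15 = R$1,145,794.50.
EBIT = R$1,145,794.50 − R$498,400 = R$647,394.50.
Degree of operating leverage = R$1,145,794.50 / R$647,394.50 = 1.7699.
%ΔEBIT = DOL × %ΔSales = 1.7699 × +17.0% = +30.1%.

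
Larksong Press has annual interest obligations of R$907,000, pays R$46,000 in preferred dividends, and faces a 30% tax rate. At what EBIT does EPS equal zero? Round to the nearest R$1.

R$972,714

Grossing the preferred dividend up to pre-tax terms: R$46,000 / (1 − 0.30) = R$65,714.29.
EPS = 0 when EBIT covers interest plus the pre-tax preferred burden: R$907,000 + R$65,714.29 = R$972,714.29.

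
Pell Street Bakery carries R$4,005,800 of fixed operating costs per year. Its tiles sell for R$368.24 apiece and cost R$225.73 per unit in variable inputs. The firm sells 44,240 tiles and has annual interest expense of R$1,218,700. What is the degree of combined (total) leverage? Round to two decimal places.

5.84

At 44,240 units, contribution = 44,240 × R$142.51 = R$6,304,642.40.
EBIT = R$6,304,642.40 − R$4,005,800 = R$2,298,842.40. Interest = R$1,218,700.00, so EBIT − I = R$1,080,142.40.
Degree of total leverage = total CM / (EBIT − interest) = R$6,304,642.40 / R$1,080,142.40 = 5.8369.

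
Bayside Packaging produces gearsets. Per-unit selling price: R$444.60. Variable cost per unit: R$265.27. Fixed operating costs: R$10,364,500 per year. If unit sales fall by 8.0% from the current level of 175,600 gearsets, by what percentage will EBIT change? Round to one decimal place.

Total contribution margin = 175,600 × R$179.33 = R$31,490,348.00.
Subtracting fixed costs: EBIT = R$31,490,348.00 − R$10,364,500 = R$21,125,848.00.
So DOL = total CM / EBIT = R$31,490,348.00 / R$21,125,848.00 = 1.4906.
%ΔEBIT = DOL × %ΔSales = 1.4906 × -8.0% = -11.9%.

-11.9%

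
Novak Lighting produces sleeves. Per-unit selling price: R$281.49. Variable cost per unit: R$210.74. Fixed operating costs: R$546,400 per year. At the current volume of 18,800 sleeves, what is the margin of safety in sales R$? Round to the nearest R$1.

Each unit contributes R$281.49 − R$210.74 = R$70.75. Break-even units = R$546,400 ÷ R$70.75 = 7,722.97; break-even revenue = 7,722.97 × R$281.49 = R$2,173,938.32.
Actual sales revenue = 18,800 × R$281.49 = R$5,292,012.00.
Margin of safety = R$5,292,012.00 − R$2,173,938.32 = R$3,118,074.

R$3,118,074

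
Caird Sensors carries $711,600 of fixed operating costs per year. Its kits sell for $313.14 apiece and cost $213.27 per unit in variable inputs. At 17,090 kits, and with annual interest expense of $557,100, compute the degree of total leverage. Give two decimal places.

3.90

Contribution at this volume is 17,090 × $99.87 = $1,706,778.30.
Operating income = contribution − fixed costs = $1,706,778.30 − $711,600 = $995,178.30. Interest = $557,100.00.
DOL = $1,706,778.30 ÷ $995,178.30 = 1.7150; DFL = $995,178.30 ÷ $438,078.30 = 2.2717.
DCL = DOL × DFL = 1.7150 × 2.2717 = 3.8960.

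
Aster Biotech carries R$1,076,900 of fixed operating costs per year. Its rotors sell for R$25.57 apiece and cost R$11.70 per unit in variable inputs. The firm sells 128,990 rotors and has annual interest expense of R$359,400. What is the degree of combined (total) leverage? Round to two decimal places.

5.07

At 128,990 units, contribution = 128,990 × R$13.87 = R$1,789,091.30.
Operating income = contribution − fixed costs = R$1,789,091.30 − R$1,076,900 = R$712,191.30. Interest = R$359,400.00.
DOL = R$1,789,091.30 ÷ R$712,191.30 = 2.5121; DFL = R$712,191.30 ÷ R$352,791.30 = 2.0187.
DCL = DOL × DFL = 2.5121 × 2.0187 = 5.0712.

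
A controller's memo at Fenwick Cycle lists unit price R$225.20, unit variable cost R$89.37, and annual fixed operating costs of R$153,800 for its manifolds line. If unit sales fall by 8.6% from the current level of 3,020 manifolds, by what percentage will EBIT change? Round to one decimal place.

At 3,020 units, contribution = 3,020 × R$135.83 = R$410,206.60.
Operating income = contribution − fixed costs = R$410,206.60 − R$153,800 = R$256,406.60.
Degree of operating leverage = R$410,206.60 / R$256,406.60 = 1.5998.
So EBIT moves 1.5998 × (-8.6%) = -13.8%.

-13.8%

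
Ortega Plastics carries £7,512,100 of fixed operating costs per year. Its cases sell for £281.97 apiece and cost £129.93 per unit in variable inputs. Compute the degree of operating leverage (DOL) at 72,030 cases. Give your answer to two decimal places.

At 72,030 units, contribution = 72,030 × £152.04 = £10,951,441.20.
Subtracting fixed costs: EBIT = £10,951,441.20 − £7,512,100 = £3,439,341.20.
DOL = contribution ÷ EBIT = £10,951,441.20 ÷ £3,439,341.20 = 3.1842.

3.18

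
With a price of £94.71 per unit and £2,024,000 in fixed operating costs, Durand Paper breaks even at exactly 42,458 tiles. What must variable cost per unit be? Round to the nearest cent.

Contribution per unit must be FC / Q = £2,024,000 / 42,458 = £47.6706.
Variable cost per unit = £94.71 − £47.6706 = £47.04.

£47.04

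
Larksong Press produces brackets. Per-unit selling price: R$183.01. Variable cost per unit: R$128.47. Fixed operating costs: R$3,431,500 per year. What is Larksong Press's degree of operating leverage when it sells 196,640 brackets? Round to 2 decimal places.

1.47

Total contribution margin = 196,640 × R$54.54 = R$10,724,745.60.
EBIT = R$10,724,745.60 − R$3,431,500 = R$7,293,245.60.
Degree of operating leverage = R$10,724,745.60 / R$7,293,245.60 = 1.4705.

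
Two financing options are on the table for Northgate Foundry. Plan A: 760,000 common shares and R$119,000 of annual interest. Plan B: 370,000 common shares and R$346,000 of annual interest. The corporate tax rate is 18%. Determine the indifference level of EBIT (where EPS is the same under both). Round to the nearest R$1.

At indifference, (EBIT − 119,000)(1 − t)/760,000 = (EBIT − 346,000)(1 − t)/370,000.
The (1 − t) factor cancels: (EBIT − 119,000) × 370,000 = (EBIT − 346,000) × 760,000.
Solving, EBIT = (346,000·760,000 − 119,000·370,000) / (760,000 − 370,000) = 218,930,000,000 / 390,000 = 561,358.97.

R$561,359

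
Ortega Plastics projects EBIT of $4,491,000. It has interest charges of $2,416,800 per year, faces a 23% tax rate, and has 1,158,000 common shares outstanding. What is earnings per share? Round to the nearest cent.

$1.38

Pre-tax income = $4,491,000 − $2,416,800.00 = $2,074,200.00.
Net income = $2,074,200.00 × (1 − 0.23) = $1,597,134.00.
EPS = $1,597,134.00 ÷ 1,158,000 = $1.38.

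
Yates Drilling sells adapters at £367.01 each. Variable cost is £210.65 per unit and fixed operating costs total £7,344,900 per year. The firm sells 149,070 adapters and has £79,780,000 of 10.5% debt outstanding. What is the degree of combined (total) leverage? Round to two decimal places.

3.07

Total contribution margin = 149,070 × £156.36 = £23,308,585.20.
Subtracting fixed costs: EBIT = £23,308,585.20 − £7,344,900 = £15,963,685.20. Interest = £8,376,900.00.
DOL = £23,308,585.20 ÷ £15,963,685.20 = 1.4601; DFL = £15,963,685.20 ÷ £7,586,785.20 = 2.1041.
DCL = DOL × DFL = 1.4601 × 2.1041 = 3.0722.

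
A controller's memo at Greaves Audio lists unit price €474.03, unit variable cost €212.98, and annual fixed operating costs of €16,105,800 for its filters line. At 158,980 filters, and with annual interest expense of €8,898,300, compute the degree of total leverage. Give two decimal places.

2.52

Total contribution margin = 158,980 × €261.05 = €41,501,729.00.
EBIT = €41,501,729.00 − €16,105,800 = €25,395,929.00. Interest = €8,898,300.00.
DOL = €41,501,729.00 ÷ €25,395,929.00 = 1.6342; DFL = €25,395,929.00 ÷ €16,497,629.00 = 1.5394.
Combined leverage = 1.6342 × 1.5394 = 2.5157.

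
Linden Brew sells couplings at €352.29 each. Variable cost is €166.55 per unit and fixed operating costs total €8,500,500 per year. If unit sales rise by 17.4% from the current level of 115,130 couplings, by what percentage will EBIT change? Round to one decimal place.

Total contribution margin = 115,130 × €185.74 = €21,384,246.20.
Operating income = contribution − fixed costs = €21,384,246.20 − €8,500,500 = €12,883,746.20.
Degree of operating leverage = €21,384,246.20 / €12,883,746.20 = 1.6598.
%ΔEBIT = DOL × %ΔSales = 1.6598 × +17.4% = +28.9%.

+28.9%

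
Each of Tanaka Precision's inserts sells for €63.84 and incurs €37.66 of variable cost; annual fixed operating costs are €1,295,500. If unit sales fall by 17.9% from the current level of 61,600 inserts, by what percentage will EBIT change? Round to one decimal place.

-91.0%

At 61,600 units, contribution = 61,600 × €26.18 = €1,612,688.00.
EBIT = €1,612,688.00 − €1,295,500 = €317,188.00.
DOL = contribution ÷ EBIT = €1,612,688.00 ÷ €317,188.00 = 5.0843.
%ΔEBIT = DOL × %ΔSales = 5.0843 × -17.9% = -91.0%.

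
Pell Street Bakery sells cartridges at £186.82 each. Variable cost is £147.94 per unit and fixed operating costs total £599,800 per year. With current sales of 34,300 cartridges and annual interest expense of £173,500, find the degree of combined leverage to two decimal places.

2.38

Total contribution margin = 34,300 × £38.88 = £1,333,584.00.
Subtracting fixed costs: EBIT = £1,333,584.00 − £599,800 = £733,784.00. Interest = £173,500.00, so EBIT − I = £560,284.00.
DCL = contribution ÷ (EBIT − I) = £1,333,584.00 ÷ £560,284.00 = 2.3802.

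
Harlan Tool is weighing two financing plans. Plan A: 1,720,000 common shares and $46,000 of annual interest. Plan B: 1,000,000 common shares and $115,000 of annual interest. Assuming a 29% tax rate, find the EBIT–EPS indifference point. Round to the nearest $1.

$210,833

At indifference, (EBIT − 46,000)(1 − t)/1,720,000 = (EBIT − 115,000)(1 − t)/1,000,000.
The (1 − t) factor cancels: (EBIT − 46,000) × 1,000,000 = (EBIT − 115,000) × 1,720,000.
Solving, EBIT = (115,000·1,720,000 − 46,000·1,000,000) / (1,720,000 − 1,000,000) = 151,800,000,000 / 720,000 = 210,833.33.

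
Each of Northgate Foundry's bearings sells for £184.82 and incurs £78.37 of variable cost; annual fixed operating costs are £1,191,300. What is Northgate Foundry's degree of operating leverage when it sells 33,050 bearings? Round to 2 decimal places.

1.51

Total contribution margin = 33,050 × £106.45 = £3,518,172.50.
EBIT = £3,518,172.50 − £1,191,300 = £2,326,872.50.
Degree of operating leverage = £3,518,172.50 / £2,326,872.50 = 1.5120.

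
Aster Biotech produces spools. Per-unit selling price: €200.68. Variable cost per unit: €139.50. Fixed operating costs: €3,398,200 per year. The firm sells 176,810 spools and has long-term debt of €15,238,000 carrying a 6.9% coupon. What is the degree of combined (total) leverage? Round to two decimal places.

At 176,810 units, contribution = 176,810 × €61.18 = €10,817,235.80.
Operating income = contribution − fixed costs = €10,817,235.80 − €3,398,200 = €7,419,035.80. Interest = €1,051,422.00, so EBIT − I = €6,367,613.80.
DCL = contribution ÷ (EBIT − I) = €10,817,235.80 ÷ €6,367,613.80 = 1.6988.

1.70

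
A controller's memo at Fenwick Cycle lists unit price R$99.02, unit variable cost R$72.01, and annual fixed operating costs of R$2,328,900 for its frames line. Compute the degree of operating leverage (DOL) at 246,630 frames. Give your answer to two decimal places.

Total contribution margin = 246,630 × R$27.01 = R$6,661,476.30.
EBIT = R$6,661,476.30 − R$2,328,900 = R$4,332,576.30.
Degree of operating leverage = R$6,661,476.30 / R$4,332,576.30 = 1.5375.

1.54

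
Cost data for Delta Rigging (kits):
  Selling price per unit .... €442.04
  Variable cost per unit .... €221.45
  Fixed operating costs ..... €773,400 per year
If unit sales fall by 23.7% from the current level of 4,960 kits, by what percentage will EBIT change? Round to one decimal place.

At 4,960 units, contribution = 4,960 × €220.59 = €1,094,126.40.
Subtracting fixed costs: EBIT = €1,094,126.40 − €773,400 = €320,726.40.
DOL = contribution ÷ EBIT = €1,094,126.40 ÷ €320,726.40 = 3.4114.
Operating income changes by 3.4114 × -23.7% = -80.9%.

-80.9%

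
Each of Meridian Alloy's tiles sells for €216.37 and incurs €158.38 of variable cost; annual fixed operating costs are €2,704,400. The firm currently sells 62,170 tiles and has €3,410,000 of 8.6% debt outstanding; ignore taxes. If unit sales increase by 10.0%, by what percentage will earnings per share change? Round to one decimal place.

+59.3%

Contribution at this volume is 62,170 × €57.99 = €3,605,238.30.
EBIT = €3,605,238.30 − €2,704,400 = €900,838.30.
After interest of €293,260.00, pre-tax earnings = €607,578.30.
Degree of combined leverage = contribution ÷ (EBIT − I) = €3,605,238.30 ÷ €607,578.30 = 5.9338.
EPS therefore changes by 5.9338 × (+10.0%) = +59.3%.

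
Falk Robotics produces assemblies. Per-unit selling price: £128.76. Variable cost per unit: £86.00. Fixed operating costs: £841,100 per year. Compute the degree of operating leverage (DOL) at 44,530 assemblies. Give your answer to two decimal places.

1.79

Total contribution margin = 44,530 × £42.76 = £1,904,102.80.
Subtracting fixed costs: EBIT = £1,904,102.80 − £841,100 = £1,063,002.80.
So DOL = total CM / EBIT = £1,904,102.80 / £1,063,002.80 = 1.7912.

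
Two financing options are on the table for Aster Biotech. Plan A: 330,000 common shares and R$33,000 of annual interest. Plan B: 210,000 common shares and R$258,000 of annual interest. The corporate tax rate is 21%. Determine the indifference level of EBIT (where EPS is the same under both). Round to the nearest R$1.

R$651,750

At indifference, (EBIT − 33,000)(1 − t)/330,000 = (EBIT − 258,000)(1 − t)/210,000.
The (1 − t) factor cancels: (EBIT − 33,000) × 210,000 = (EBIT − 258,000) × 330,000.
Solving, EBIT = (258,000·330,000 − 33,000·210,000) / (330,000 − 210,000) = 78,210,000,000 / 120,000 = 651,750.00.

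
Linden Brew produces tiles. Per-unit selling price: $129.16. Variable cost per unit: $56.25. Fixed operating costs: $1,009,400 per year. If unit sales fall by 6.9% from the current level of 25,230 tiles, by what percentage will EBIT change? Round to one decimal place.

-15.3%

Total contribution margin = 25,230 × $72.91 = $1,839,519.30.
Operating income = contribution − fixed costs = $1,839,519.30 − $1,009,400 = $830,119.30.
Degree of operating leverage = $1,839,519.30 / $830,119.30 = 2.2160.
So EBIT moves 2.2160 × (-6.9%) = -15.3%.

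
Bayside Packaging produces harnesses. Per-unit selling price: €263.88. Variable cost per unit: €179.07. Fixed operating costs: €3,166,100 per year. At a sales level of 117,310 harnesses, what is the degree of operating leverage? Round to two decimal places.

1.47

Contribution at this volume is 117,310 × €84.81 = €9,949,061.10.
Operating income = contribution − fixed costs = €9,949,061.10 − €3,166,100 = €6,782,961.10.
DOL = contribution ÷ EBIT = €9,949,061.10 ÷ €6,782,961.10 = 1.4668.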